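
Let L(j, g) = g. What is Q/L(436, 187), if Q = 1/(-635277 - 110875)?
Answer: -1/139530424 ≈ -7.1669e-9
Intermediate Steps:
Q = -1/746152 (Q = 1/(-746152) = -1/746152 ≈ -1.3402e-6)
Q/L(436, 187) = -1/746152/187 = -1/746152*1/187 = -1/139530424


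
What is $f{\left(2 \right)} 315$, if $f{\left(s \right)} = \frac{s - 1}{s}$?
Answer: $\frac{315}{2} \approx 157.5$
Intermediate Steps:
$f{\left(s \right)} = \frac{-1 + s}{s}$
$f{\left(2 \right)} 315 = \frac{-1 + 2}{2} \cdot 315 = \frac{1}{2} \cdot 1 \cdot 315 = \frac{1}{2} \cdot 315 = \frac{315}{2}$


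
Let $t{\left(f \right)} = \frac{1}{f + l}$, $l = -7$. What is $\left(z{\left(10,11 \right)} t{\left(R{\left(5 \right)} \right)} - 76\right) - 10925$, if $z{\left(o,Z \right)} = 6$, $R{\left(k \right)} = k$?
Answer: $-11004$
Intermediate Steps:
$t{\left(f \right)} = \frac{1}{-7 + f}$ ($t{\left(f \right)} = \frac{1}{f - 7} = \frac{1}{-7 + f}$)
$\left(z{\left(10,11 \right)} t{\left(R{\left(5 \right)} \right)} - 76\right) - 10925 = \left(\frac{6}{-7 + 5} - 76\right) - 10925 = \left(\frac{6}{-2} - 76\right) - 10925 = \left(6 \left(- \frac{1}{2}\right) - 76\right) - 10925 = \left(-3 - 76\right) - 10925 = -79 - 10925 = -11004$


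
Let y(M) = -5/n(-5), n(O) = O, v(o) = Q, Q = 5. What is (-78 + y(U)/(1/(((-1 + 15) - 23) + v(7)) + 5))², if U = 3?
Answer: 2184484/361 ≈ 6051.2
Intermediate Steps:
v(o) = 5
y(M) = 1 (y(M) = -5/(-5) = -5*(-⅕) = 1)
(-78 + y(U)/(1/(((-1 + 15) - 23) + v(7)) + 5))² = (-78 + 1/(1/(((-1 + 15) - 23) + 5) + 5))² = (-78 + 1/(1/((14 - 23) + 5) + 5))² = (-78 + 1/(1/(-9 + 5) + 5))² = (-78 + 1/(1/(-4) + 5))² = (-78 + 1/(-¼ + 5))² = (-78 + 1/(19/4))² = (-78 + 1*(4/19))² = (-78 + 4/19)² = (-1478/19)² = 2184484/361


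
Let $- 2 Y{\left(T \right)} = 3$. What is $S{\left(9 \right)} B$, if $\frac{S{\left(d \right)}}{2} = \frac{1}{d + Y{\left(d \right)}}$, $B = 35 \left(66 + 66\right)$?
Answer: $1232$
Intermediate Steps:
$Y{\left(T \right)} = - \frac{3}{2}$ ($Y{\left(T \right)} = \left(- \frac{1}{2}\right) 3 = - \frac{3}{2}$)
$B = 4620$ ($B = 35 \cdot 132 = 4620$)
$S{\left(d \right)} = \frac{2}{- \frac{3}{2} + d}$ ($S{\left(d \right)} = \frac{2}{d - \frac{3}{2}} = \frac{2}{- \frac{3}{2} + d}$)
$S{\left(9 \right)} B = \frac{4}{-3 + 2 \cdot 9} \cdot 4620 = \frac{4}{-3 + 18} \cdot 4620 = \frac{4}{15} \cdot 4620 = 1232$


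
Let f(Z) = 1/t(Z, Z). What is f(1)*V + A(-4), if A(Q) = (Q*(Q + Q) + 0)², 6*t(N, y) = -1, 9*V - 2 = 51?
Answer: 2966/3 ≈ 988.67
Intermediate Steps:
V = 53/9 (V = 2/9 + (⅑)*51 = 2/9 + 17/3 = 53/9 ≈ 5.8889)
t(N, y) = -⅙ (t(N, y) = (⅙)*(-1) = -⅙)
A(Q) = 4*Q⁴ (A(Q) = (Q*(2*Q) + 0)² = (2*Q² + 0)² = (2*Q²)² = 4*Q⁴)
f(Z) = -6 (f(Z) = 1/(-⅙) = -6)
f(1)*V + A(-4) = -6*53/9 + 4*(-4)⁴ = -106/3 + 4*256 = -106/3 + 1024 = 2966/3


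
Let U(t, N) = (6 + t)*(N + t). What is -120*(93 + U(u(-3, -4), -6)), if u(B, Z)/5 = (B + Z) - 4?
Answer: -369840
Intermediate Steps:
u(B, Z) = -20 + 5*B + 5*Z (u(B, Z) = 5*((B + Z) - 4) = 5*(-4 + B + Z) = -20 + 5*B + 5*Z)
-120*(93 + U(u(-3, -4), -6)) = -120*(93 + ((-20 + 5*(-3) + 5*(-4))**2 + 6*(-6) + 6*(-20 + 5*(-3) + 5*(-4)) - 6*(-20 + 5*(-3) + 5*(-4)))) = -120*(93 + ((-20 - 15 - 20)**2 - 36 + 6*(-20 - 15 - 20) - 6*(-20 - 15 - 20))) = -120*(93 + ((-55)**2 - 36 + 6*(-55) - 6*(-55))) = -120*(93 + (3025 - 36 - 330 + 330)) = -120*(93 + 2989) = -120*3082 = -369840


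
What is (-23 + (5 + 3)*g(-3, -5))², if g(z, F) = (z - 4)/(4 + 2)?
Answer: 9409/9 ≈ 1045.4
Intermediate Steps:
g(z, F) = -⅔ + z/6 (g(z, F) = (-4 + z)/6 = (-4 + z)*(⅙) = -⅔ + z/6)
(-23 + (5 + 3)*g(-3, -5))² = (-23 + (5 + 3)*(-⅔ + (⅙)*(-3)))² = (-23 + 8*(-⅔ - ½))² = (-23 + 8*(-7/6))² = (-23 - 28/3)² = (-97/3)² = 9409/9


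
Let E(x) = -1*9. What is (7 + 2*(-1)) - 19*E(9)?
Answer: 176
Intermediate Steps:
E(x) = -9
(7 + 2*(-1)) - 19*E(9) = (7 + 2*(-1)) - 19*(-9) = (7 - 2) + 171 = 5 + 171 = 176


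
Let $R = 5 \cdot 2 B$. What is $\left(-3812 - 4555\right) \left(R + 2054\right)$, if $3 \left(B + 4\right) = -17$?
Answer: $-16377008$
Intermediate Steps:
$B = - \frac{29}{3}$ ($B = -4 + \frac{1}{3} \left(-17\right) = -4 - \frac{17}{3} = - \frac{29}{3} \approx -9.6667$)
$R = - \frac{290}{3}$ ($R = 5 \cdot 2 \left(- \frac{29}{3}\right) = 10 \left(- \frac{29}{3}\right) = - \frac{290}{3} \approx -96.667$)
$\left(-3812 - 4555\right) \left(R + 2054\right) = \left(-3812 - 4555\right) \left(- \frac{290}{3} + 2054\right) = \left(-8367\right) \frac{5872}{3} = -16377008$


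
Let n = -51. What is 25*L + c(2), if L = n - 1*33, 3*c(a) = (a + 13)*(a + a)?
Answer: -2080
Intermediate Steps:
c(a) = 2*a*(13 + a)/3 (c(a) = ((a + 13)*(a + a))/3 = ((13 + a)*(2*a))/3 = (2*a*(13 + a))/3 = 2*a*(13 + a)/3)
L = -84 (L = -51 - 1*33 = -51 - 33 = -84)
25*L + c(2) = 25*(-84) + (2/3)*2*(13 + 2) = -2100 + (2/3)*2*15 = -2100 + 20 = -2080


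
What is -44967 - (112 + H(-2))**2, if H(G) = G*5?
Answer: -55371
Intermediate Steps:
H(G) = 5*G
-44967 - (112 + H(-2))**2 = -44967 - (112 + 5*(-2))**2 = -44967 - (112 - 10)**2 = -44967 - 1*102**2 = -44967 - 1*10404 = -44967 - 10404 = -55371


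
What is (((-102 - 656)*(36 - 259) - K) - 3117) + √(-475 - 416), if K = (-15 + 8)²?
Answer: 165868 + 9*I*√11 ≈ 1.6587e+5 + 29.85*I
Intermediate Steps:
K = 49 (K = (-7)² = 49)
(((-102 - 656)*(36 - 259) - K) - 3117) + √(-475 - 416) = (((-102 - 656)*(36 - 259) - 1*49) - 3117) + √(-475 - 416) = ((-758*(-223) - 49) - 3117) + √(-891) = ((169034 - 49) - 3117) + 9*I*√11 = (168985 - 3117) + 9*I*√11 = 165868 + 9*I*√11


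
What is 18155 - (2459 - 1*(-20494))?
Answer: -4798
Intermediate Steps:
18155 - (2459 - 1*(-20494)) = 18155 - (2459 + 20494) = 18155 - 1*22953 = 18155 - 22953 = -4798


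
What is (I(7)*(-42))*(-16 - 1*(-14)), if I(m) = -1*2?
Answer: -168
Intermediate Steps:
I(m) = -2
(I(7)*(-42))*(-16 - 1*(-14)) = (-2*(-42))*(-16 - 1*(-14)) = 84*(-16 + 14) = 84*(-2) = -168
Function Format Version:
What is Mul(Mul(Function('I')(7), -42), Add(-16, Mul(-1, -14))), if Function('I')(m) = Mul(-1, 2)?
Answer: -168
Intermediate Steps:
Function('I')(m) = -2
Mul(Mul(Function('I')(7), -42), Add(-16, Mul(-1, -14))) = Mul(Mul(-2, -42), Add(-16, Mul(-1, -14))) = Mul(84, Add(-16, 14)) = Mul(84, -2) = -168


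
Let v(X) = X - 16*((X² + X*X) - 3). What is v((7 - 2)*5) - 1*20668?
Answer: -40595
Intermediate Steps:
v(X) = 48 + X - 32*X² (v(X) = X - 16*((X² + X²) - 3) = X - 16*(2*X² - 3) = X - 16*(-3 + 2*X²) = X + (48 - 32*X²) = 48 + X - 32*X²)
v((7 - 2)*5) - 1*20668 = (48 + (7 - 2)*5 - 32*25*(7 - 2)²) - 1*20668 = (48 + 5*5 - 32*(5*5)²) - 20668 = (48 + 25 - 32*25²) - 20668 = (48 + 25 - 32*625) - 20668 = (48 + 25 - 20000) - 20668 = -19927 - 20668 = -40595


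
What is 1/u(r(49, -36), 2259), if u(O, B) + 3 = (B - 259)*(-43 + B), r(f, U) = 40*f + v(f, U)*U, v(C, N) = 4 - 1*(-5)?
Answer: 1/4431997 ≈ 2.2563e-7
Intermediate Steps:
v(C, N) = 9 (v(C, N) = 4 + 5 = 9)
r(f, U) = 9*U + 40*f (r(f, U) = 40*f + 9*U = 9*U + 40*f)
u(O, B) = -3 + (-259 + B)*(-43 + B) (u(O, B) = -3 + (B - 259)*(-43 + B) = -3 + (-259 + B)*(-43 + B))
1/u(r(49, -36), 2259) = 1/(11134 + 2259² - 302*2259) = 1/(11134 + 5103081 - 682218) = 1/4431997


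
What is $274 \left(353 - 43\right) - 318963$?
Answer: $-234023$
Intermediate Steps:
$274 \left(353 - 43\right) - 318963 = 274 \cdot 310 - 318963 = 84940 - 318963 = -234023$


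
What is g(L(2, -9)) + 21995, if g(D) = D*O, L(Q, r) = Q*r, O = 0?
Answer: 21995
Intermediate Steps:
g(D) = 0 (g(D) = D*0 = 0)
g(L(2, -9)) + 21995 = 0 + 21995 = 21995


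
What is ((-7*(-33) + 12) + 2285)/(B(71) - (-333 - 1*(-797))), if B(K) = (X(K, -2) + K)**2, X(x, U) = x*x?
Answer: 158/1633255 ≈ 9.6739e-5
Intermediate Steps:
X(x, U) = x**2
B(K) = (K + K**2)**2 (B(K) = (K**2 + K)**2 = (K + K**2)**2)
((-7*(-33) + 12) + 2285)/(B(71) - (-333 - 1*(-797))) = ((-7*(-33) + 12) + 2285)/(71**2*(1 + 71)**2 - (-333 - 1*(-797))) = ((231 + 12) + 2285)/(5041*72**2 - (-333 + 797)) = (243 + 2285)/(5041*5184 - 1*464) = 2528/(26132544 - 464) = 2528/26132080 = 2528*(1/26132080) = 158/1633255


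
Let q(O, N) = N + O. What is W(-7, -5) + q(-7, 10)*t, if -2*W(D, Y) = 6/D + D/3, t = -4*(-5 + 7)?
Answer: -941/42 ≈ -22.405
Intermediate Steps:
t = -8 (t = -4*2 = -8)
W(D, Y) = -3/D - D/6 (W(D, Y) = -(6/D + D/3)/2 = -3/D - D/6)
W(-7, -5) + q(-7, 10)*t = (-3/(-7) - 1/6*(-7)) + (10 - 7)*(-8) = (-3*(-1/7) + 7/6) + 3*(-8) = (3/7 + 7/6) - 24 = 67/42 - 24 = -941/42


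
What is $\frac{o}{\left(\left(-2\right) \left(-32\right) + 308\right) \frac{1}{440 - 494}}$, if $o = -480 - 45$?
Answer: $\frac{4725}{62} \approx 76.21$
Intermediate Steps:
$o = -525$ ($o = -480 - 45 = -525$)
$\frac{o}{\left(\left(-2\right) \left(-32\right) + 308\right) \frac{1}{440 - 494}} = - \frac{525}{\left(\left(-2\right) \left(-32\right) + 308\right) \frac{1}{440 - 494}} = - \frac{525}{\left(64 + 308\right) \frac{1}{-54}} = - \frac{525}{372 \left(- \frac{1}{54}\right)} = - \frac{525}{- \frac{62}{9}} = \left(-525\right) \left(- \frac{9}{62}\right) = \frac{4725}{62}$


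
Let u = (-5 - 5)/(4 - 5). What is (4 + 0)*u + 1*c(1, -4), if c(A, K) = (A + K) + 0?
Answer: 37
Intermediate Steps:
u = 10 (u = -10/(-1) = -10*(-1) = 10)
c(A, K) = A + K
(4 + 0)*u + 1*c(1, -4) = (4 + 0)*10 + 1*(1 - 4) = 4*10 + 1*(-3) = 40 - 3 = 37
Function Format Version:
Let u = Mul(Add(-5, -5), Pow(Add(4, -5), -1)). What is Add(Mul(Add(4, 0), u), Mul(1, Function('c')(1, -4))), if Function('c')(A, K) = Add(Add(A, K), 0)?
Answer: 37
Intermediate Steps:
u = 10 (u = Mul(-10, Pow(-1, -1)) = Mul(-10, -1) = 10)
Function('c')(A, K) = Add(A, K)
Add(Mul(Add(4, 0), u), Mul(1, Function('c')(1, -4))) = Add(Mul(Add(4, 0), 10), Mul(1, Add(1, -4))) = Add(Mul(4, 10), Mul(1, -3)) = Add(40, -3) = 37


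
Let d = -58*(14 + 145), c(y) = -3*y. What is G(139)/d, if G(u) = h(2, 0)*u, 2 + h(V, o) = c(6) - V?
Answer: 1529/4611 ≈ 0.33160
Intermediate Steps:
d = -9222 (d = -58*159 = -9222)
h(V, o) = -20 - V (h(V, o) = -2 + (-3*6 - V) = -2 + (-18 - V) = -20 - V)
G(u) = -22*u (G(u) = (-20 - 1*2)*u = (-20 - 2)*u = -22*u)
G(139)/d = -22*139/(-9222) = -3058*(-1/9222) = 1529/4611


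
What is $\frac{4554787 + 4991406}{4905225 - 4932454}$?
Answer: $- \frac{9546193}{27229} \approx -350.59$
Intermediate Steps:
$\frac{4554787 + 4991406}{4905225 - 4932454} = \frac{9546193}{-27229} = 9546193 \left(- \frac{1}{27229}\right) = - \frac{9546193}{27229}$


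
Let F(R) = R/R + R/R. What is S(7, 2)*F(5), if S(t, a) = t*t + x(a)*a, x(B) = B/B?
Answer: 102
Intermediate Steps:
x(B) = 1
S(t, a) = a + t² (S(t, a) = t*t + 1*a = t² + a = a + t²)
F(R) = 2 (F(R) = 1 + 1 = 2)
S(7, 2)*F(5) = (2 + 7²)*2 = (2 + 49)*2 = 51*2 = 102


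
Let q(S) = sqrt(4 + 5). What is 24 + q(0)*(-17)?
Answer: -27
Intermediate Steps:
q(S) = 3 (q(S) = sqrt(9) = 3)
24 + q(0)*(-17) = 24 + 3*(-17) = 24 - 51 = -27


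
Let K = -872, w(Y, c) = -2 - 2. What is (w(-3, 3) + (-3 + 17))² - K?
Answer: 972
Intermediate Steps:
w(Y, c) = -4
(w(-3, 3) + (-3 + 17))² - K = (-4 + (-3 + 17))² - 1*(-872) = (-4 + 14)² + 872 = 10² + 872 = 100 + 872 = 972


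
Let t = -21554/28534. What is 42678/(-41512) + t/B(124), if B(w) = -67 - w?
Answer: -57925023571/56560037732 ≈ -1.0241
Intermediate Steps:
t = -10777/14267 (t = -21554*1/28534 = -10777/14267 ≈ -0.75538)
42678/(-41512) + t/B(124) = 42678/(-41512) - 10777/(14267*(-67 - 1*124)) = 42678*(-1/41512) - 10777/(14267*(-67 - 124)) = -21339/20756 - 10777/14267/(-191) = -21339/20756 - 10777/14267*(-1/191) = -21339/20756 + 10777/2724997 = -57925023571/56560037732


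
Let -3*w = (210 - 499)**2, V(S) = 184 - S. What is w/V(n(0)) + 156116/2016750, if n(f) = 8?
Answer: -9353252639/59158000 ≈ -158.11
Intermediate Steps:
w = -83521/3 (w = -(210 - 499)**2/3 = -1/3*(-289)**2 = -1/3*83521 = -83521/3 ≈ -27840.)
w/V(n(0)) + 156116/2016750 = -83521/(3*(184 - 1*8)) + 156116/2016750 = -83521/(3*(184 - 8)) + 156116*(1/2016750) = -83521/3/176 + 78058/1008375 = -83521/3*1/176 + 78058/1008375 = -83521/528 + 78058/1008375 = -9353252639/59158000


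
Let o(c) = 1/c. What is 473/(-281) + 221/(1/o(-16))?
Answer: -69669/4496 ≈ -15.496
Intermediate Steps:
473/(-281) + 221/(1/o(-16)) = 473/(-281) + 221/(1/(1/(-16))) = 473*(-1/281) + 221/(1/(-1/16)) = -473/281 + 221/(-16) = -473/281 + 221*(-1/16) = -473/281 - 221/16 = -69669/4496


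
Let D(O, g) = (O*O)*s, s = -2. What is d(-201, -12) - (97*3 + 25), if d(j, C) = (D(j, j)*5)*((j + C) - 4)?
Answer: 87669854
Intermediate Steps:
D(O, g) = -2*O**2 (D(O, g) = (O*O)*(-2) = O**2*(-2) = -2*O**2)
d(j, C) = -10*j**2*(-4 + C + j) (d(j, C) = (-2*j**2*5)*((j + C) - 4) = (-10*j**2)*((C + j) - 4) = (-10*j**2)*(-4 + C + j) = -10*j**2*(-4 + C + j))
d(-201, -12) - (97*3 + 25) = 10*(-201)**2*(4 - 1*(-12) - 1*(-201)) - (97*3 + 25) = 10*40401*(4 + 12 + 201) - (291 + 25) = 10*40401*217 - 1*316 = 87670170 - 316 = 87669854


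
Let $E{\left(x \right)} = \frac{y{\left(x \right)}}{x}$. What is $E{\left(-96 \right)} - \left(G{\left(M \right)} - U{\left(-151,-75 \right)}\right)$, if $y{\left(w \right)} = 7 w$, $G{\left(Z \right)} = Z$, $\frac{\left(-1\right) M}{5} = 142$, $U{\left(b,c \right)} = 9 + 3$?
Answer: $729$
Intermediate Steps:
$U{\left(b,c \right)} = 12$
$M = -710$ ($M = \left(-5\right) 142 = -710$)
$E{\left(x \right)} = 7$ ($E{\left(x \right)} = \frac{7 x}{x} = 7$)
$E{\left(-96 \right)} - \left(G{\left(M \right)} - U{\left(-151,-75 \right)}\right) = 7 - \left(-710 - 12\right) = 7 - -722 = 7 + 722 = 729$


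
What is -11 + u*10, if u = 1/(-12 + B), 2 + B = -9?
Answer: -263/23 ≈ -11.435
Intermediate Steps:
B = -11 (B = -2 - 9 = -11)
u = -1/23 (u = 1/(-12 - 11) = 1/(-23) = -1/23 ≈ -0.043478)
-11 + u*10 = -11 - 1/23*10 = -11 - 10/23 = -263/23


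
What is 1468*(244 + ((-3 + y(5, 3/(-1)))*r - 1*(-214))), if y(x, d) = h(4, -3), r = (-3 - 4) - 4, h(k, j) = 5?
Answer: 640048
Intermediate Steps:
r = -11 (r = -7 - 4 = -11)
y(x, d) = 5
1468*(244 + ((-3 + y(5, 3/(-1)))*r - 1*(-214))) = 1468*(244 + ((-3 + 5)*(-11) - 1*(-214))) = 1468*(244 + (2*(-11) + 214)) = 1468*(244 + (-22 + 214)) = 1468*(244 + 192) = 1468*436 = 640048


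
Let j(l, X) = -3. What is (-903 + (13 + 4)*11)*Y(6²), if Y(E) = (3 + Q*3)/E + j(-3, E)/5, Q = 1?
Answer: 4654/15 ≈ 310.27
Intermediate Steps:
Y(E) = -⅗ + 6/E (Y(E) = (3 + 1*3)/E - 3/5 = (3 + 3)/E - 3*⅕ = 6/E - ⅗ = -⅗ + 6/E)
(-903 + (13 + 4)*11)*Y(6²) = (-903 + (13 + 4)*11)*(-⅗ + 6/(6²)) = (-903 + 17*11)*(-⅗ + 6/36) = (-903 + 187)*(-⅗ + 6*(1/36)) = -716*(-⅗ + ⅙) = -716*(-13/30) = 4654/15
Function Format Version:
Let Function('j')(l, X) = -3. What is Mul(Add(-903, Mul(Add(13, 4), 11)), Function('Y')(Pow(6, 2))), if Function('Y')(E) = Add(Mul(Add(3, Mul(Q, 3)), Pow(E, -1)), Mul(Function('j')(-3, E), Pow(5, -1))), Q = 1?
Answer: Rational(4654, 15) ≈ 310.27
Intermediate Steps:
Function('Y')(E) = Add(Rational(-3, 5), Mul(6, Pow(E, -1))) (Function('Y')(E) = Add(Mul(Add(3, Mul(1, 3)), Pow(E, -1)), Mul(-3, Pow(5, -1))) = Add(Mul(Add(3, 3), Pow(E, -1)), Mul(-3, Rational(1, 5))) = Add(Mul(6, Pow(E, -1)), Rational(-3, 5)) = Add(Rational(-3, 5), Mul(6, Pow(E, -1))))
Mul(Add(-903, Mul(Add(13, 4), 11)), Function('Y')(Pow(6, 2))) = Mul(Add(-903, Mul(Add(13, 4), 11)), Add(Rational(-3, 5), Mul(6, Pow(Pow(6, 2), -1)))) = Mul(Add(-903, Mul(17, 11)), Add(Rational(-3, 5), Mul(6, Pow(36, -1)))) = Mul(Add(-903, 187), Add(Rational(-3, 5), Mul(6, Rational(1, 36)))) = Mul(-716, Add(Rational(-3, 5), Rational(1, 6))) = Mul(-716, Rational(-13, 30)) = Rational(4654, 15)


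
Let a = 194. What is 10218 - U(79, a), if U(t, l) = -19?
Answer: 10237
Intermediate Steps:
10218 - U(79, a) = 10218 - 1*(-19) = 10218 + 19 = 10237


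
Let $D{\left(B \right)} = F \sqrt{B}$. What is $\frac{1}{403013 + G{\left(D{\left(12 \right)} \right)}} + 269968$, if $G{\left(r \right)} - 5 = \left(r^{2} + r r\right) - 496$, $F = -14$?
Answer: $\frac{109937988769}{407226} \approx 2.6997 \cdot 10^{5}$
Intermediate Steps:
$D{\left(B \right)} = - 14 \sqrt{B}$
$G{\left(r \right)} = -491 + 2 r^{2}$ ($G{\left(r \right)} = 5 - \left(496 - r^{2} - r r\right) = 5 + \left(\left(r^{2} + r^{2}\right) - 496\right) = 5 + \left(2 r^{2} - 496\right) = 5 + \left(-496 + 2 r^{2}\right) = -491 + 2 r^{2}$)
$\frac{1}{403013 + G{\left(D{\left(12 \right)} \right)}} + 269968 = \frac{1}{403013 - \left(491 - 2 \left(- 14 \sqrt{12}\right)^{2}\right)} + 269968 = \frac{1}{403013 - \left(491 - 2 \left(- 14 \cdot 2 \sqrt{3}\right)^{2}\right)} + 269968 = \frac{1}{403013 - \left(491 - 2 \left(- 28 \sqrt{3}\right)^{2}\right)} + 269968 = \frac{1}{403013 + \left(-491 + 2 \cdot 2352\right)} + 269968 = \frac{1}{403013 + \left(-491 + 4704\right)} + 269968 = \frac{1}{403013 + 4213} + 269968 = \frac{1}{407226} + 269968 = \frac{109937988769}{407226}$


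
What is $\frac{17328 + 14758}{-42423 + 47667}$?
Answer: $\frac{16043}{2622} \approx 6.1186$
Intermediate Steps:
$\frac{17328 + 14758}{-42423 + 47667} = \frac{32086}{5244} = 32086 \cdot \frac{1}{5244} = \frac{16043}{2622}$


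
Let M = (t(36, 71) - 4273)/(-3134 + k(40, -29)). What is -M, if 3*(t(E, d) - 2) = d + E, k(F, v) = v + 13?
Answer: -6353/4725 ≈ -1.3446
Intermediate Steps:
k(F, v) = 13 + v
t(E, d) = 2 + E/3 + d/3 (t(E, d) = 2 + (d + E)/3 = 2 + (E + d)/3 = 2 + (E/3 + d/3) = 2 + E/3 + d/3)
M = 6353/4725 (M = ((2 + (1/3)*36 + (1/3)*71) - 4273)/(-3134 + (13 - 29)) = ((2 + 12 + 71/3) - 4273)/(-3134 - 16) = (113/3 - 4273)/(-3150) = -12706/3*(-1/3150) = 6353/4725 ≈ 1.3446)
-M = -1*6353/4725 = -6353/4725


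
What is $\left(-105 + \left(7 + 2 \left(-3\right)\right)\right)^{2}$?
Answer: $10816$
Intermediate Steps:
$\left(-105 + \left(7 + 2 \left(-3\right)\right)\right)^{2} = \left(-105 + \left(7 - 6\right)\right)^{2} = \left(-105 + 1\right)^{2} = \left(-104\right)^{2} = 10816$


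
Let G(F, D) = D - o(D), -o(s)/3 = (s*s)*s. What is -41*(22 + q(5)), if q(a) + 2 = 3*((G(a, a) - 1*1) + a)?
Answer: -48052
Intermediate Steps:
o(s) = -3*s³ (o(s) = -3*s*s*s = -3*s²*s = -3*s³)
G(F, D) = D + 3*D³ (G(F, D) = D - (-3)*D³ = D + 3*D³)
q(a) = -5 + 6*a + 9*a³ (q(a) = -2 + 3*(((a + 3*a³) - 1*1) + a) = -2 + 3*(((a + 3*a³) - 1) + a) = -2 + 3*((-1 + a + 3*a³) + a) = -2 + 3*(-1 + 2*a + 3*a³) = -2 + (-3 + 6*a + 9*a³) = -5 + 6*a + 9*a³)
-41*(22 + q(5)) = -41*(22 + (-5 + 6*5 + 9*5³)) = -41*(22 + (-5 + 30 + 9*125)) = -41*(22 + (-5 + 30 + 1125)) = -41*(22 + 1150) = -41*1172 = -48052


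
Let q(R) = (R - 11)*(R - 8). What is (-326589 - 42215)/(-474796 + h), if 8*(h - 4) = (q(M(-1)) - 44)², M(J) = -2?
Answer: 737608/947735 ≈ 0.77829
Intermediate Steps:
q(R) = (-11 + R)*(-8 + R)
h = 1857/2 (h = 4 + ((88 + (-2)² - 19*(-2)) - 44)²/8 = 4 + ((88 + 4 + 38) - 44)²/8 = 4 + (130 - 44)²/8 = 4 + (⅛)*86² = 4 + (⅛)*7396 = 4 + 1849/2 = 1857/2 ≈ 928.50)
(-326589 - 42215)/(-474796 + h) = (-326589 - 42215)/(-474796 + 1857/2) = -368804/(-947735/2) = -368804*(-2/947735) = 737608/947735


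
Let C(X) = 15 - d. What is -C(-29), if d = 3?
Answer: -12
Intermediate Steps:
C(X) = 12 (C(X) = 15 - 1*3 = 15 - 3 = 12)
-C(-29) = -1*12 = -12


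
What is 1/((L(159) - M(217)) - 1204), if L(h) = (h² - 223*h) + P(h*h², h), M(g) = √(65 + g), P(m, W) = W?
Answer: -11221/125910559 + √282/125910559 ≈ -8.8985e-5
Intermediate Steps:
L(h) = h² - 222*h (L(h) = (h² - 223*h) + h = h² - 222*h)
1/((L(159) - M(217)) - 1204) = 1/((159*(-222 + 159) - √(65 + 217)) - 1204) = 1/((159*(-63) - √282) - 1204) = 1/((-10017 - √282) - 1204) = 1/(-11221 - √282)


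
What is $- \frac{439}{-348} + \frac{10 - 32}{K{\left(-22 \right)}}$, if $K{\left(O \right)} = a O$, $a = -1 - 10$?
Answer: $\frac{4481}{3828} \approx 1.1706$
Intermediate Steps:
$a = -11$
$K{\left(O \right)} = - 11 O$
$- \frac{439}{-348} + \frac{10 - 32}{K{\left(-22 \right)}} = - \frac{439}{-348} + \frac{10 - 32}{\left(-11\right) \left(-22\right)} = \left(-439\right) \left(- \frac{1}{348}\right) - \frac{22}{242} = \frac{439}{348} - \frac{1}{11} = \frac{4481}{3828}$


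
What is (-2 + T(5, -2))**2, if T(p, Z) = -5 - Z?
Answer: 25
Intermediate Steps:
(-2 + T(5, -2))**2 = (-2 + (-5 - 1*(-2)))**2 = (-2 + (-5 + 2))**2 = (-2 - 3)**2 = (-5)**2 = 25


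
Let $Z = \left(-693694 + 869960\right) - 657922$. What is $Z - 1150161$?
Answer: $-1631817$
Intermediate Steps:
$Z = -481656$ ($Z = 176266 - 657922 = -481656$)
$Z - 1150161 = -481656 - 1150161 = -1631817$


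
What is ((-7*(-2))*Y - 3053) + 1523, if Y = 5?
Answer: -1460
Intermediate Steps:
((-7*(-2))*Y - 3053) + 1523 = (-7*(-2)*5 - 3053) + 1523 = (14*5 - 3053) + 1523 = (70 - 3053) + 1523 = -2983 + 1523 = -1460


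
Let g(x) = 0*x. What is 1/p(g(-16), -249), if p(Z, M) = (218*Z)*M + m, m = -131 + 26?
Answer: -1/105 ≈ -0.0095238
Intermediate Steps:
m = -105
g(x) = 0
p(Z, M) = -105 + 218*M*Z (p(Z, M) = (218*Z)*M - 105 = 218*M*Z - 105 = -105 + 218*M*Z)
1/p(g(-16), -249) = 1/(-105 + 218*(-249)*0) = 1/(-105 + 0) = 1/(-105) = -1/105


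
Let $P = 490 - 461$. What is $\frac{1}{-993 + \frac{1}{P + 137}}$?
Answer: $- \frac{166}{164837} \approx -0.0010071$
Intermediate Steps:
$P = 29$
$\frac{1}{-993 + \frac{1}{P + 137}} = \frac{1}{-993 + \frac{1}{29 + 137}} = \frac{1}{-993 + \frac{1}{166}} = \frac{1}{- \frac{164837}{166}} = - \frac{166}{164837}$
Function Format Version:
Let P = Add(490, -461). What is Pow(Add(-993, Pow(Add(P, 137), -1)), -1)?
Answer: Rational(-166, 164837) ≈ -0.0010071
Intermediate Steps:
P = 29
Pow(Add(-993, Pow(Add(P, 137), -1)), -1) = Pow(Add(-993, Pow(Add(29, 137), -1)), -1) = Pow(Add(-993, Pow(166, -1)), -1) = Pow(Add(-993, Rational(1, 166)), -1) = Pow(Rational(-164837, 166), -1) = Rational(-166, 164837)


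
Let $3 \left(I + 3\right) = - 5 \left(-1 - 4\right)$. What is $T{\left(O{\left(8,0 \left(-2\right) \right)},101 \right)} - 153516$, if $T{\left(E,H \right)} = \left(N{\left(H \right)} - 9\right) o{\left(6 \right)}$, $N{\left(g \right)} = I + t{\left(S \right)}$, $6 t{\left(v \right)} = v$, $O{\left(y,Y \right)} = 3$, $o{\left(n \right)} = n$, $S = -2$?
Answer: $-153540$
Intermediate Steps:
$t{\left(v \right)} = \frac{v}{6}$
$I = \frac{16}{3}$ ($I = -3 + \frac{\left(-5\right) \left(-1 - 4\right)}{3} = -3 + \frac{\left(-5\right) \left(-5\right)}{3} = -3 + \frac{1}{3} \cdot 25 = -3 + \frac{25}{3} = \frac{16}{3} \approx 5.3333$)
$N{\left(g \right)} = 5$ ($N{\left(g \right)} = \frac{16}{3} + \frac{1}{6} \left(-2\right) = \frac{16}{3} - \frac{1}{3} = 5$)
$T{\left(E,H \right)} = -24$ ($T{\left(E,H \right)} = \left(5 - 9\right) 6 = \left(-4\right) 6 = -24$)
$T{\left(O{\left(8,0 \left(-2\right) \right)},101 \right)} - 153516 = -24 - 153516 = -153540$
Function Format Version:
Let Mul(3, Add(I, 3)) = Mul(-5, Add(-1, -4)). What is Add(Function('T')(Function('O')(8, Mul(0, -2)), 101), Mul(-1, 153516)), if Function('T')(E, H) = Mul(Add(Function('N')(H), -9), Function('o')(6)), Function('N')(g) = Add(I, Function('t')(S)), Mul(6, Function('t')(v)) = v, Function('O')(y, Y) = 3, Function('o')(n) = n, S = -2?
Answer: -153540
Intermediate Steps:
Function('t')(v) = Mul(Rational(1, 6), v)
I = Rational(16, 3) (I = Add(-3, Mul(Rational(1, 3), Mul(-5, Add(-1, -4)))) = Add(-3, Mul(Rational(1, 3), Mul(-5, -5))) = Add(-3, Mul(Rational(1, 3), 25)) = Add(-3, Rational(25, 3)) = Rational(16, 3) ≈ 5.3333)
Function('N')(g) = 5 (Function('N')(g) = Add(Rational(16, 3), Mul(Rational(1, 6), -2)) = Add(Rational(16, 3), Rational(-1, 3)) = 5)
Function('T')(E, H) = -24 (Function('T')(E, H) = Mul(Add(5, -9), 6) = Mul(-4, 6) = -24)
Add(Function('T')(Function('O')(8, Mul(0, -2)), 101), Mul(-1, 153516)) = Add(-24, Mul(-1, 153516)) = Add(-24, -153516) = -153540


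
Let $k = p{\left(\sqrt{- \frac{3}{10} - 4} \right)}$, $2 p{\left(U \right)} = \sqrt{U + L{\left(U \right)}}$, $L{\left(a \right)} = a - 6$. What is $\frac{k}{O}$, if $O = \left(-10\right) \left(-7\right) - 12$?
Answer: $\frac{\sqrt{-150 + 5 i \sqrt{430}}}{580} \approx 0.0069337 + 0.022226 i$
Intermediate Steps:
$L{\left(a \right)} = -6 + a$ ($L{\left(a \right)} = a - 6 = -6 + a$)
$O = 58$ ($O = 70 - 12 = 58$)
$p{\left(U \right)} = \frac{\sqrt{-6 + 2 U}}{2}$ ($p{\left(U \right)} = \frac{\sqrt{U + \left(-6 + U\right)}}{2} = \frac{\sqrt{-6 + 2 U}}{2}$)
$k = \frac{\sqrt{-6 + \frac{i \sqrt{430}}{5}}}{2}$ ($k = \frac{\sqrt{-6 + 2 \sqrt{- \frac{3}{10} - 4}}}{2} = \frac{\sqrt{-6 + 2 \sqrt{- \frac{43}{10}}}}{2} = \frac{\sqrt{-6 + 2 \frac{i \sqrt{430}}{10}}}{2} = \frac{\sqrt{-6 + \frac{i \sqrt{430}}{5}}}{2} \approx 0.40216 + 1.2891 i$)
$\frac{k}{O} = \frac{\frac{1}{10} \sqrt{-150 + 5 i \sqrt{430}}}{58} = \frac{\sqrt{-150 + 5 i \sqrt{430}}}{10} \cdot \frac{1}{58} = \frac{\sqrt{-150 + 5 i \sqrt{430}}}{580}$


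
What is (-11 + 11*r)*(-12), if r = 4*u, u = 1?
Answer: -396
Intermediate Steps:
r = 4 (r = 4*1 = 4)
(-11 + 11*r)*(-12) = (-11 + 11*4)*(-12) = (-11 + 44)*(-12) = 33*(-12) = -396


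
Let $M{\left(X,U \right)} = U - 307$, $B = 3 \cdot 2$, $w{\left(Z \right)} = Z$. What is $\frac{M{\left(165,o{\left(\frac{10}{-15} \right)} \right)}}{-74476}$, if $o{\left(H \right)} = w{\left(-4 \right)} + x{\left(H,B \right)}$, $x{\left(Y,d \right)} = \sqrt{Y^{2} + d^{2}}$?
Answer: $\frac{311}{74476} - \frac{\sqrt{82}}{111714} \approx 0.0040948$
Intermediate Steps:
$B = 6$
$o{\left(H \right)} = -4 + \sqrt{36 + H^{2}}$ ($o{\left(H \right)} = -4 + \sqrt{H^{2} + 6^{2}} = -4 + \sqrt{H^{2} + 36} = -4 + \sqrt{36 + H^{2}}$)
$M{\left(X,U \right)} = -307 + U$
$\frac{M{\left(165,o{\left(\frac{10}{-15} \right)} \right)}}{-74476} = \frac{-307 - \left(4 - \sqrt{36 + \left(\frac{10}{-15}\right)^{2}}\right)}{-74476} = \left(-307 - \left(4 - \sqrt{36 + \left(10 \left(- \frac{1}{15}\right)\right)^{2}}\right)\right) \left(- \frac{1}{74476}\right) = \left(-307 - \left(4 - \sqrt{36 + \left(- \frac{2}{3}\right)^{2}}\right)\right) \left(- \frac{1}{74476}\right) = \left(-307 - \left(4 - \sqrt{36 + \frac{4}{9}}\right)\right) \left(- \frac{1}{74476}\right) = \left(-307 - \left(4 - \sqrt{\frac{328}{9}}\right)\right) \left(- \frac{1}{74476}\right) = \left(-307 - \left(4 - \frac{2 \sqrt{82}}{3}\right)\right) \left(- \frac{1}{74476}\right) = \left(-311 + \frac{2 \sqrt{82}}{3}\right) \left(- \frac{1}{74476}\right) = \frac{311}{74476} - \frac{\sqrt{82}}{111714}$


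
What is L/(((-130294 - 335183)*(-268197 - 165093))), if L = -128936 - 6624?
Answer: -13556/20168652933 ≈ -6.7213e-7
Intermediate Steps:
L = -135560
L/(((-130294 - 335183)*(-268197 - 165093))) = -135560*1/((-268197 - 165093)*(-130294 - 335183)) = -135560/((-465477*(-433290))) = -135560/201686529330 = -135560*1/201686529330 = -13556/20168652933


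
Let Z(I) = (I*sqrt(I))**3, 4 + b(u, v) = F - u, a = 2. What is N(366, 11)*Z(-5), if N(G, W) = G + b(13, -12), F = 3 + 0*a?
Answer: 220000*I*sqrt(5) ≈ 4.9194e+5*I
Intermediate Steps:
F = 3 (F = 3 + 0*2 = 3 + 0 = 3)
b(u, v) = -1 - u (b(u, v) = -4 + (3 - u) = -1 - u)
Z(I) = I**(9/2) (Z(I) = (I**(3/2))**3 = I**(9/2))
N(G, W) = -14 + G (N(G, W) = G + (-1 - 1*13) = G + (-1 - 13) = G - 14 = -14 + G)
N(366, 11)*Z(-5) = (-14 + 366)*(-5)**(9/2) = 352*(625*I*sqrt(5)) = 220000*I*sqrt(5)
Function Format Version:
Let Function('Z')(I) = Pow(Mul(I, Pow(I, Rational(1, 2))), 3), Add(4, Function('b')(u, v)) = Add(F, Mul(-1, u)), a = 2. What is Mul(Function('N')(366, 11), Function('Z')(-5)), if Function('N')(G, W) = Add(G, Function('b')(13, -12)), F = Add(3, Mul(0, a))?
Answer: Mul(220000, I, Pow(5, Rational(1, 2))) ≈ Mul(4.9194e+5, I)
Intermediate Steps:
F = 3 (F = Add(3, Mul(0, 2)) = Add(3, 0) = 3)
Function('b')(u, v) = Add(-1, Mul(-1, u)) (Function('b')(u, v) = Add(-4, Add(3, Mul(-1, u))) = Add(-1, Mul(-1, u)))
Function('Z')(I) = Pow(I, Rational(9, 2)) (Function('Z')(I) = Pow(Pow(I, Rational(3, 2)), 3) = Pow(I, Rational(9, 2)))
Function('N')(G, W) = Add(-14, G) (Function('N')(G, W) = Add(G, Add(-1, Mul(-1, 13))) = Add(G, Add(-1, -13)) = Add(G, -14) = Add(-14, G))
Mul(Function('N')(366, 11), Function('Z')(-5)) = Mul(Add(-14, 366), Pow(-5, Rational(9, 2))) = Mul(352, Mul(625, I, Pow(5, Rational(1, 2)))) = Mul(220000, I, Pow(5, Rational(1, 2)))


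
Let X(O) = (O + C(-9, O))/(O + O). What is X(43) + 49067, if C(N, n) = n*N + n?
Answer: 98127/2 ≈ 49064.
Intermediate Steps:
C(N, n) = n + N*n (C(N, n) = N*n + n = n + N*n)
X(O) = -7/2 (X(O) = (O + O*(1 - 9))/(O + O) = (O + O*(-8))/((2*O)) = (O - 8*O)*(1/(2*O)) = (-7*O)*(1/(2*O)) = -7/2)
X(43) + 49067 = -7/2 + 49067 = 98127/2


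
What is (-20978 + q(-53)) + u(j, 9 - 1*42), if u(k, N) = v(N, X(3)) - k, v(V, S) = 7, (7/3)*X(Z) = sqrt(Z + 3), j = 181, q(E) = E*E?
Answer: -18343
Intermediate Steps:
q(E) = E**2
X(Z) = 3*sqrt(3 + Z)/7 (X(Z) = 3*sqrt(Z + 3)/7 = 3*sqrt(3 + Z)/7)
u(k, N) = 7 - k
(-20978 + q(-53)) + u(j, 9 - 1*42) = (-20978 + (-53)**2) + (7 - 1*181) = (-20978 + 2809) + (7 - 181) = -18169 - 174 = -18343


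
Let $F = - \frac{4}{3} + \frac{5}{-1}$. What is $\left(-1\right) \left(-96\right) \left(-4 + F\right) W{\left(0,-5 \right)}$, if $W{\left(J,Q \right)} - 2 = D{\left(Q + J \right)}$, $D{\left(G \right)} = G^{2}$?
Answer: $-26784$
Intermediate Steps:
$F = - \frac{19}{3}$ ($F = \left(-4\right) \frac{1}{3} + 5 \left(-1\right) = - \frac{4}{3} - 5 = - \frac{19}{3} \approx -6.3333$)
$W{\left(J,Q \right)} = 2 + \left(J + Q\right)^{2}$ ($W{\left(J,Q \right)} = 2 + \left(Q + J\right)^{2} = 2 + \left(J + Q\right)^{2}$)
$\left(-1\right) \left(-96\right) \left(-4 + F\right) W{\left(0,-5 \right)} = \left(-1\right) \left(-96\right) \left(-4 - \frac{19}{3}\right) \left(2 + \left(0 - 5\right)^{2}\right) = 96 \left(- \frac{31 \left(2 + \left(-5\right)^{2}\right)}{3}\right) = 96 \left(- \frac{31 \left(2 + 25\right)}{3}\right) = 96 \left(\left(- \frac{31}{3}\right) 27\right) = 96 \left(-279\right) = -26784$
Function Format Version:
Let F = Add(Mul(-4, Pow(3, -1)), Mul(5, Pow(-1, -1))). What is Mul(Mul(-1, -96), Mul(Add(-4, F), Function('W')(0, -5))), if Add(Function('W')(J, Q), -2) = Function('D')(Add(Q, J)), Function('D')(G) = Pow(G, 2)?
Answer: -26784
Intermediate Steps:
F = Rational(-19, 3) (F = Add(Mul(-4, Rational(1, 3)), Mul(5, -1)) = Add(Rational(-4, 3), -5) = Rational(-19, 3) ≈ -6.3333)
Function('W')(J, Q) = Add(2, Pow(Add(J, Q), 2)) (Function('W')(J, Q) = Add(2, Pow(Add(Q, J), 2)) = Add(2, Pow(Add(J, Q), 2)))
Mul(Mul(-1, -96), Mul(Add(-4, F), Function('W')(0, -5))) = Mul(Mul(-1, -96), Mul(Add(-4, Rational(-19, 3)), Add(2, Pow(Add(0, -5), 2)))) = Mul(96, Mul(Rational(-31, 3), Add(2, Pow(-5, 2)))) = Mul(96, Mul(Rational(-31, 3), Add(2, 25))) = Mul(96, Mul(Rational(-31, 3), 27)) = Mul(96, -279) = -26784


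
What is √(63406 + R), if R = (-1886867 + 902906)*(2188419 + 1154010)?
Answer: I*√3288819717863 ≈ 1.8135e+6*I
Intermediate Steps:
R = -3288819781269 (R = -983961*3342429 = -3288819781269)
√(63406 + R) = √(63406 - 3288819781269) = √(-3288819717863) = I*√3288819717863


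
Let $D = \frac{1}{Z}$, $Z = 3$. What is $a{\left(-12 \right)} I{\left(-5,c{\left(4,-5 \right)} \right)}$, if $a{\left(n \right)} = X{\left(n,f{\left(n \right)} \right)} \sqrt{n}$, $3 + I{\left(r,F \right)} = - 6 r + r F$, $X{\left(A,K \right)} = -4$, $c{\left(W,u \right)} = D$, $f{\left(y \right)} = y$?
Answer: $- \frac{608 i \sqrt{3}}{3} \approx - 351.03 i$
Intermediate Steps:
$D = \frac{1}{3} \approx 0.33333$
$c{\left(W,u \right)} = \frac{1}{3}$
$I{\left(r,F \right)} = -3 - 6 r + F r$ ($I{\left(r,F \right)} = -3 + \left(- 6 r + r F\right) = -3 + \left(- 6 r + F r\right) = -3 - 6 r + F r$)
$a{\left(n \right)} = - 4 \sqrt{n}$
$a{\left(-12 \right)} I{\left(-5,c{\left(4,-5 \right)} \right)} = - 4 \sqrt{-12} \left(-3 - -30 + \frac{1}{3} \left(-5\right)\right) = - 4 \cdot 2 i \sqrt{3} \left(-3 + 30 - \frac{5}{3}\right) = - 8 i \sqrt{3} \cdot \frac{76}{3} = - \frac{608 i \sqrt{3}}{3}$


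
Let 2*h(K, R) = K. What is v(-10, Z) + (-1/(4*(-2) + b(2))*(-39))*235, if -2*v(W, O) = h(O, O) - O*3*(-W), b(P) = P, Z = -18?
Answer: -1793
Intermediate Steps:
h(K, R) = K/2
v(W, O) = -O/4 - 3*O*W/2 (v(W, O) = -(O/2 - O*3*(-W))/2 = -(O/2 - 3*O*(-W))/2 = -(O/2 - (-3)*O*W)/2 = -(O/2 + 3*O*W)/2 = -O/4 - 3*O*W/2)
v(-10, Z) + (-1/(4*(-2) + b(2))*(-39))*235 = (¼)*(-18)*(-1 - 6*(-10)) + (-1/(4*(-2) + 2)*(-39))*235 = (¼)*(-18)*(-1 + 60) + (-1/(-8 + 2)*(-39))*235 = (¼)*(-18)*59 + (-1/(-6)*(-39))*235 = -531/2 + (-1*(-⅙)*(-39))*235 = -531/2 + ((⅙)*(-39))*235 = -531/2 - 13/2*235 = -531/2 - 3055/2 = -1793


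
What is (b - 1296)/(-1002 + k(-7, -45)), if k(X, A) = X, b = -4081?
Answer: 5377/1009 ≈ 5.3290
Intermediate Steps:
(b - 1296)/(-1002 + k(-7, -45)) = (-4081 - 1296)/(-1002 - 7) = -5377/(-1009) = -5377*(-1/1009) = 5377/1009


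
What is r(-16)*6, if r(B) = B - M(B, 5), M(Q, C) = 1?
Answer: -102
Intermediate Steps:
r(B) = -1 + B (r(B) = B - 1*1 = B - 1 = -1 + B)
r(-16)*6 = (-1 - 16)*6 = -17*6 = -102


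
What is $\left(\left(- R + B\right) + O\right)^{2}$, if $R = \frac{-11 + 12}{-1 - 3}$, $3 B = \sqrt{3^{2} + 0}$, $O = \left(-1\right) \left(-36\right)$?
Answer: $\frac{22201}{16} \approx 1387.6$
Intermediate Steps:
$O = 36$
$B = 1$ ($B = \frac{\sqrt{3^{2} + 0}}{3} = \frac{\sqrt{9 + 0}}{3} = \frac{\sqrt{9}}{3} = \frac{1}{3} \cdot 3 = 1$)
$R = - \frac{1}{4}$ ($R = 1 \frac{1}{-4} = 1 \left(- \frac{1}{4}\right) = - \frac{1}{4} \approx -0.25$)
$\left(\left(- R + B\right) + O\right)^{2} = \left(\left(\left(-1\right) \left(- \frac{1}{4}\right) + 1\right) + 36\right)^{2} = \left(\left(\frac{1}{4} + 1\right) + 36\right)^{2} = \left(\frac{5}{4} + 36\right)^{2} = \left(\frac{149}{4}\right)^{2} = \frac{22201}{16}$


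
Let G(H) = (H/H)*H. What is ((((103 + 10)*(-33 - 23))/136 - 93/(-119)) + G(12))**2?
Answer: 16128256/14161 ≈ 1138.9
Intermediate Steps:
G(H) = H (G(H) = 1*H = H)
((((103 + 10)*(-33 - 23))/136 - 93/(-119)) + G(12))**2 = ((((103 + 10)*(-33 - 23))/136 - 93/(-119)) + 12)**2 = (((113*(-56))*(1/136) - 93*(-1/119)) + 12)**2 = ((-6328*1/136 + 93/119) + 12)**2 = ((-791/17 + 93/119) + 12)**2 = (-5444/119 + 12)**2 = (-4016/119)**2 = 16128256/14161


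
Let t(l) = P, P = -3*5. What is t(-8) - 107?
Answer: -122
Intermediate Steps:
P = -15
t(l) = -15
t(-8) - 107 = -15 - 107 = -122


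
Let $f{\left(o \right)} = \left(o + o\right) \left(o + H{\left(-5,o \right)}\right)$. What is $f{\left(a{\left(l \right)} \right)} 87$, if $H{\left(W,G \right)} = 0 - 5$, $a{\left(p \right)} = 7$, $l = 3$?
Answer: $2436$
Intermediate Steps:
$H{\left(W,G \right)} = -5$
$f{\left(o \right)} = 2 o \left(-5 + o\right)$ ($f{\left(o \right)} = \left(o + o\right) \left(o - 5\right) = 2 o \left(-5 + o\right)$)
$f{\left(a{\left(l \right)} \right)} 87 = 2 \cdot 7 \left(-5 + 7\right) 87 = 2 \cdot 7 \cdot 2 \cdot 87 = 28 \cdot 87 = 2436$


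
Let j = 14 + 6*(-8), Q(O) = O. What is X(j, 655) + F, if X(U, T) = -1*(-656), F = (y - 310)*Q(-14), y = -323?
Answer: 9518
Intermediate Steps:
j = -34 (j = 14 - 48 = -34)
F = 8862 (F = (-323 - 310)*(-14) = -633*(-14) = 8862)
X(U, T) = 656
X(j, 655) + F = 656 + 8862 = 9518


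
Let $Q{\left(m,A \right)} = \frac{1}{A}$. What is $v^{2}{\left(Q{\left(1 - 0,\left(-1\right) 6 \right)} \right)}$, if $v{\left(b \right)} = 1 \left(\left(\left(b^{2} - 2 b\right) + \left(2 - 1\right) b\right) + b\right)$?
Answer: $\frac{1}{1296} \approx 0.0007716$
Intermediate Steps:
$v{\left(b \right)} = b^{2}$ ($v{\left(b \right)} = 1 \left(\left(\left(b^{2} - 2 b\right) + 1 b\right) + b\right) = 1 \left(\left(\left(b^{2} - 2 b\right) + b\right) + b\right) = 1 \left(\left(b^{2} - b\right) + b\right) = 1 b^{2} = b^{2}$)
$v^{2}{\left(Q{\left(1 - 0,\left(-1\right) 6 \right)} \right)} = \left(\left(\frac{1}{\left(-1\right) 6}\right)^{2}\right)^{2} = \left(\left(\frac{1}{-6}\right)^{2}\right)^{2} = \left(\left(- \frac{1}{6}\right)^{2}\right)^{2} = \left(\frac{1}{36}\right)^{2} = \frac{1}{1296}$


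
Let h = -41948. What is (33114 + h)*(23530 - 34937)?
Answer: 100769438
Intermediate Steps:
(33114 + h)*(23530 - 34937) = (33114 - 41948)*(23530 - 34937) = -8834*(-11407) = 100769438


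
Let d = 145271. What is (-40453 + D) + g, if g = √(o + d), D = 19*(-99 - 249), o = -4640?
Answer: -47065 + √140631 ≈ -46690.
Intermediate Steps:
D = -6612 (D = 19*(-348) = -6612)
g = √140631 (g = √(-4640 + 145271) = √140631 ≈ 375.01)
(-40453 + D) + g = (-40453 - 6612) + √140631 = -47065 + √140631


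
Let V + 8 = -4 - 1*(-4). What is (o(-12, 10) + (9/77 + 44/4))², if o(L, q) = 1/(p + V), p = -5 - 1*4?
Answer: 209525625/1713481 ≈ 122.28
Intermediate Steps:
V = -8 (V = -8 + (-4 - 1*(-4)) = -8 + (-4 + 4) = -8 + 0 = -8)
p = -9 (p = -5 - 4 = -9)
o(L, q) = -1/17 (o(L, q) = 1/(-9 - 8) = 1/(-17) = -1/17)
(o(-12, 10) + (9/77 + 44/4))² = (-1/17 + (9/77 + 44/4))² = (-1/17 + (9*(1/77) + 44*(¼)))² = (-1/17 + (9/77 + 11))² = (-1/17 + 856/77)² = (14475/1309)² = 209525625/1713481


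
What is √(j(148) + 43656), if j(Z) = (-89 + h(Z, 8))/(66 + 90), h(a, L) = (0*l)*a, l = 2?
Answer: √265599633/78 ≈ 208.94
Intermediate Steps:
h(a, L) = 0 (h(a, L) = (0*2)*a = 0*a = 0)
j(Z) = -89/156 (j(Z) = (-89 + 0)/(66 + 90) = -89/156)
√(j(148) + 43656) = √(-89/156 + 43656) = √(6810247/156) = √265599633/78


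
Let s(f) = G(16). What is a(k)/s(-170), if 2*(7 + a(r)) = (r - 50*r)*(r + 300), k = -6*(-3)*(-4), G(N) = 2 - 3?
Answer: -402185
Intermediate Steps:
G(N) = -1
k = -72 (k = 18*(-4) = -72)
s(f) = -1
a(r) = -7 - 49*r*(300 + r)/2 (a(r) = -7 + ((r - 50*r)*(r + 300))/2 = -7 + ((-49*r)*(300 + r))/2 = -7 + (-49*r*(300 + r))/2 = -7 - 49*r*(300 + r)/2)
a(k)/s(-170) = (-7 - 7350*(-72) - 49/2*(-72)**2)/(-1) = (-7 + 529200 - 49/2*5184)*(-1) = (-7 + 529200 - 127008)*(-1) = 402185*(-1) = -402185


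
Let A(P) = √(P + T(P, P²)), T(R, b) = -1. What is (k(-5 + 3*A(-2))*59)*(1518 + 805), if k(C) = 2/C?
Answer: -685285/26 - 411171*I*√3/26 ≈ -26357.0 - 27391.0*I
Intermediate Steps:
A(P) = √(-1 + P) (A(P) = √(P - 1) = √(-1 + P))
(k(-5 + 3*A(-2))*59)*(1518 + 805) = ((2/(-5 + 3*√(-1 - 2)))*59)*(1518 + 805) = ((2/(-5 + 3*√(-3)))*59)*2323 = ((2/(-5 + 3*(I*√3)))*59)*2323 = ((2/(-5 + 3*I*√3))*59)*2323 = (118/(-5 + 3*I*√3))*2323 = 274114/(-5 + 3*I*√3)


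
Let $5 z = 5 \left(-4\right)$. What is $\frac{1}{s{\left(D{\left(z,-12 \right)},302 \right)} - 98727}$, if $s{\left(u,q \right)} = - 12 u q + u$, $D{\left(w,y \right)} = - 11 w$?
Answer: $- \frac{1}{258139} \approx -3.8739 \cdot 10^{-6}$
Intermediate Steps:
$z = -4$ ($z = \frac{5 \left(-4\right)}{5} = \frac{1}{5} \left(-20\right) = -4$)
$s{\left(u,q \right)} = u - 12 q u$ ($s{\left(u,q \right)} = - 12 q u + u = u - 12 q u$)
$\frac{1}{s{\left(D{\left(z,-12 \right)},302 \right)} - 98727} = \frac{1}{\left(-11\right) \left(-4\right) \left(1 - 3624\right) - 98727} = \frac{1}{44 \left(1 - 3624\right) - 98727} = \frac{1}{44 \left(-3623\right) - 98727} = \frac{1}{-159412 - 98727} = \frac{1}{-258139} = - \frac{1}{258139}$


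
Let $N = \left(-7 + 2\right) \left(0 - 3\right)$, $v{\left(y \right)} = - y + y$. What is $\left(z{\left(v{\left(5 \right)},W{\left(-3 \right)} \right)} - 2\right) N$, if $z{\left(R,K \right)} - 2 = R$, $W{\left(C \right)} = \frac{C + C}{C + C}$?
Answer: $0$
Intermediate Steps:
$v{\left(y \right)} = 0$
$W{\left(C \right)} = 1$ ($W{\left(C \right)} = \frac{2 C}{2 C} = 2 C \frac{1}{2 C} = 1$)
$N = 15$ ($N = \left(-5\right) \left(-3\right) = 15$)
$z{\left(R,K \right)} = 2 + R$
$\left(z{\left(v{\left(5 \right)},W{\left(-3 \right)} \right)} - 2\right) N = \left(\left(2 + 0\right) - 2\right) 15 = \left(2 - 2\right) 15 = 0 \cdot 15 = 0$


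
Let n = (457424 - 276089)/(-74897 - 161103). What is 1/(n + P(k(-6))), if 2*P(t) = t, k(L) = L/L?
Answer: -47200/12667 ≈ -3.7262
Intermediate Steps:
k(L) = 1
P(t) = t/2
n = -36267/47200 (n = 181335/(-236000) = 181335*(-1/236000) = -36267/47200 ≈ -0.76837)
1/(n + P(k(-6))) = 1/(-36267/47200 + (½)*1) = 1/(-36267/47200 + ½) = 1/(-12667/47200) = -47200/12667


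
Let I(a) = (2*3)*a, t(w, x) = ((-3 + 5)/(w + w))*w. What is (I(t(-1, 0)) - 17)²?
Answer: 121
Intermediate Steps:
t(w, x) = 1 (t(w, x) = (2/((2*w)))*w = (2*(1/(2*w)))*w = w/w = 1)
I(a) = 6*a
(I(t(-1, 0)) - 17)² = (6*1 - 17)² = (6 - 17)² = (-11)² = 121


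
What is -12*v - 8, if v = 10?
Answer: -128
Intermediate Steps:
-12*v - 8 = -12*10 - 8 = -120 - 8 = -128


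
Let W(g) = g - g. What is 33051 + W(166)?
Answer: 33051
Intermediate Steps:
W(g) = 0
33051 + W(166) = 33051 + 0 = 33051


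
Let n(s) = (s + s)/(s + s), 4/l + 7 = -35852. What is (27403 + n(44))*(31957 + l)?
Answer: 31403505800836/35859 ≈ 8.7575e+8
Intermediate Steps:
l = -4/35859 (l = 4/(-7 - 35852) = 4/(-35859) = 4*(-1/35859) = -4/35859 ≈ -0.00011155)
n(s) = 1 (n(s) = (2*s)/((2*s)) = (2*s)*(1/(2*s)) = 1)
(27403 + n(44))*(31957 + l) = (27403 + 1)*(31957 - 4/35859) = 27404*(1145946059/35859) = 31403505800836/35859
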